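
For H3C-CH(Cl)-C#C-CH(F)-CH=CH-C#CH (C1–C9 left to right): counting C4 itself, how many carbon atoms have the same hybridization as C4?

4

C4 is sp (two π bonds).
C1: sp3
C2: sp3
C3: sp ✓
C4: sp ✓
C5: sp3
C6: sp2
C7: sp2
C8: sp ✓
C9: sp ✓
4 carbons are sp.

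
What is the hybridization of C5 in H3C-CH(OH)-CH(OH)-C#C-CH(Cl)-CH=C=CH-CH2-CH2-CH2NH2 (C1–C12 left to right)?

sp

C5: 2 σ bonds, plus two π bonds — 2 electron domains, sp.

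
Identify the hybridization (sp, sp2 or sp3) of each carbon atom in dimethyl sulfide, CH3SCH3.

sp³

Each carbon atom (4 σ bonds) has steric number 4: sp3.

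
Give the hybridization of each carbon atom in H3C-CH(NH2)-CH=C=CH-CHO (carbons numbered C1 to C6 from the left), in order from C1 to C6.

C1 sp3, C2 sp3, C3 sp2, C4 sp, C5 sp2, C6 sp2

C1 — 4 σ bonds. Steric number 4, so sp3.
C2 is sp3: 4 σ bonds, 4 electron-density regions.
C3 is sp2: 3 σ bonds, plus one π bond, 3 electron-density regions.
C4: 2 σ bonds, plus two π bonds — 2 electron domains, sp.
C5 — 3 σ bonds, plus one π bond. Steric number 3, so sp2.
C6 carries 3 σ bonds, plus one π bond, giving a steric number of 3, so it is sp2.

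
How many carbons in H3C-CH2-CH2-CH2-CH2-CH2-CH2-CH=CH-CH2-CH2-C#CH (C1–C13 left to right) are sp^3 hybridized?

9

C1: sp3 ✓
C2: sp3 ✓
C3: sp3 ✓
C4: sp3 ✓
C5: sp3 ✓
C6: sp3 ✓
C7: sp3 ✓
C8: sp2
C9: sp2
C10: sp3 ✓
C11: sp3 ✓
C12: sp
C13: sp
C1, C2, C3, C4, C5, C6, C7, C10, C11 → 9 sp3 carbons.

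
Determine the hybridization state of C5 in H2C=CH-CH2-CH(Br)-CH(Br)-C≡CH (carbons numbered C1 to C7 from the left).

C5 has 4 σ bonds: steric number 4 → sp3.

sp^3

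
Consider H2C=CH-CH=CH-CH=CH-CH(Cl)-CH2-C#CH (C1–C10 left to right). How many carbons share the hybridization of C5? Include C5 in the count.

6

C5 is sp2 (one π bond).
C1: sp2 ✓
C2: sp2 ✓
C3: sp2 ✓
C4: sp2 ✓
C5: sp2 ✓
C6: sp2 ✓
C7: sp3
C8: sp3
C9: sp
C10: sp
6 carbons are sp2.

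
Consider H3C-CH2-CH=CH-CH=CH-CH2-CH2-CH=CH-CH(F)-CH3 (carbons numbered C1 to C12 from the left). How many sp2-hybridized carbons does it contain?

6

C1: sp3
C2: sp3
C3: sp2 ✓
C4: sp2 ✓
C5: sp2 ✓
C6: sp2 ✓
C7: sp3
C8: sp3
C9: sp2 ✓
C10: sp2 ✓
C11: sp3
C12: sp3
C3, C4, C5, C6, C9, C10 → 6 sp2 carbons.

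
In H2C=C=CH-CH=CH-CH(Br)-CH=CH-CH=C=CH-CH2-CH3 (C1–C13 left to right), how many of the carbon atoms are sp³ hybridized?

3

C1: sp2
C2: sp
C3: sp2
C4: sp2
C5: sp2
C6: sp3 ✓
C7: sp2
C8: sp2
C9: sp2
C10: sp
C11: sp2
C12: sp3 ✓
C13: sp3 ✓
C6, C12, C13 → 3 sp3 carbons.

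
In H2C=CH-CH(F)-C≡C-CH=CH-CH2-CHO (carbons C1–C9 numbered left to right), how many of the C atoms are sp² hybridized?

5

C1: sp2 ✓
C2: sp2 ✓
C3: sp3
C4: sp
C5: sp
C6: sp2 ✓
C7: sp2 ✓
C8: sp3
C9: sp2 ✓
C1, C2, C6, C7, C9 → 5 sp2 carbons.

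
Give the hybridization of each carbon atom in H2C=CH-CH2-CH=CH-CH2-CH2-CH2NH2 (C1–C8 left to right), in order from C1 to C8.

C1 has 3 σ bonds, plus one π bond: steric number 3 → sp2.
C2 has 3 σ bonds, plus one π bond: steric number 3 → sp2.
C3 carries 4 σ bonds, giving a steric number of 4, so it is sp3.
C4: 3 σ bonds, plus one π bond; 3 regions of electron density → sp2.
C5 has 3 σ bonds, plus one π bond: steric number 3 → sp2.
C6 carries 4 σ bonds, giving a steric number of 4, so it is sp3.
C7 has 4 σ bonds: steric number 4 → sp3.
C8 has 4 σ bonds: steric number 4 → sp3.

C1 sp2, C2 sp2, C3 sp3, C4 sp2, C5 sp2, C6 sp3, C7 sp3, C8 sp3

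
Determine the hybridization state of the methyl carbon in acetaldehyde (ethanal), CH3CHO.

sp3

The methyl carbon (4 σ bonds) has steric number 4: sp3.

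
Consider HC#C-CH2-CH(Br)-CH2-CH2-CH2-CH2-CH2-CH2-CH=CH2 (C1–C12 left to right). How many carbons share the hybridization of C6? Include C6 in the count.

C6 is sp3 (only σ bonds).
C1: sp
C2: sp
C3: sp3 ✓
C4: sp3 ✓
C5: sp3 ✓
C6: sp3 ✓
C7: sp3 ✓
C8: sp3 ✓
C9: sp3 ✓
C10: sp3 ✓
C11: sp2
C12: sp2
8 carbons are sp3.

8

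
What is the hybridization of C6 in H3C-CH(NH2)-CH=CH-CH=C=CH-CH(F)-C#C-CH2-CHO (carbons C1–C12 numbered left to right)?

sp

C6: 2 σ bonds, plus two π bonds; 2 regions of electron density → sp.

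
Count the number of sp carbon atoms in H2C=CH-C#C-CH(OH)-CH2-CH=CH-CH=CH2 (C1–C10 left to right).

C1: sp2
C2: sp2
C3: sp ✓
C4: sp ✓
C5: sp3
C6: sp3
C7: sp2
C8: sp2
C9: sp2
C10: sp2
C3, C4 → 2 sp carbons.

2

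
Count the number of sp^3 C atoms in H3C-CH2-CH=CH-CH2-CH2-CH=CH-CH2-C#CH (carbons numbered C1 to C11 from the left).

5

C1: sp3 ✓
C2: sp3 ✓
C3: sp2
C4: sp2
C5: sp3 ✓
C6: sp3 ✓
C7: sp2
C8: sp2
C9: sp3 ✓
C10: sp
C11: sp
C1, C2, C5, C6, C9 → 5 sp3 carbons.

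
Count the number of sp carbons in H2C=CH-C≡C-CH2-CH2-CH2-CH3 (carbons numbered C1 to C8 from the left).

C1: sp2
C2: sp2
C3: sp ✓
C4: sp ✓
C5: sp3
C6: sp3
C7: sp3
C8: sp3
C3, C4 → 2 sp carbons.

2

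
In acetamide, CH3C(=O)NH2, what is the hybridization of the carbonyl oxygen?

sp^2

The carbonyl oxygen: 1 σ bond and 2 lone pairs, plus one π bond; 3 regions of electron density → sp2.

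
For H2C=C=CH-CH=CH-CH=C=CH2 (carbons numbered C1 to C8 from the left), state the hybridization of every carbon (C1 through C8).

C1 sp2, C2 sp, C3 sp2, C4 sp2, C5 sp2, C6 sp2, C7 sp, C8 sp2

C1 — 3 σ bonds, plus one π bond. Steric number 3, so sp2.
C2 is sp: 2 σ bonds, plus two π bonds, 2 electron-density regions.
C3 carries 3 σ bonds, plus one π bond, giving a steric number of 3, so it is sp2.
C4 carries 3 σ bonds, plus one π bond, giving a steric number of 3, so it is sp2.
C5: 3 σ bonds, plus one π bond — 3 electron domains, sp2.
C6: 3 σ bonds, plus one π bond; 3 regions of electron density → sp2.
C7 is sp: 2 σ bonds, plus two π bonds, 2 electron-density regions.
C8 — 3 σ bonds, plus one π bond. Steric number 3, so sp2.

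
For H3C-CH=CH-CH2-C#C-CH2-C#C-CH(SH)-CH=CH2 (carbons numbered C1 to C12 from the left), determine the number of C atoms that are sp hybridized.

C1: sp3
C2: sp2
C3: sp2
C4: sp3
C5: sp ✓
C6: sp ✓
C7: sp3
C8: sp ✓
C9: sp ✓
C10: sp3
C11: sp2
C12: sp2
C5, C6, C8, C9 → 4 sp carbons.

4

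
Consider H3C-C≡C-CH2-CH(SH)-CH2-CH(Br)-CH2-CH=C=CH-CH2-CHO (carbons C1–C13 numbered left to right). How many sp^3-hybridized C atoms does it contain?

7

C1: sp3 ✓
C2: sp
C3: sp
C4: sp3 ✓
C5: sp3 ✓
C6: sp3 ✓
C7: sp3 ✓
C8: sp3 ✓
C9: sp2
C10: sp
C11: sp2
C12: sp3 ✓
C13: sp2
C1, C4, C5, C6, C7, C8, C12 → 7 sp3 carbons.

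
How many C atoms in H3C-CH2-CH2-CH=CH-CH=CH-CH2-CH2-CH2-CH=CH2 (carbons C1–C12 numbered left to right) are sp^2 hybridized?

C1: sp3
C2: sp3
C3: sp3
C4: sp2 ✓
C5: sp2 ✓
C6: sp2 ✓
C7: sp2 ✓
C8: sp3
C9: sp3
C10: sp3
C11: sp2 ✓
C12: sp2 ✓
C4, C5, C6, C7, C11, C12 → 6 sp2 carbons.

6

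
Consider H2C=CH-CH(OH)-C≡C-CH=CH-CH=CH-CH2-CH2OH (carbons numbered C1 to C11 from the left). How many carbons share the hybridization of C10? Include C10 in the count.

C10 is sp3 (only σ bonds).
C1: sp2
C2: sp2
C3: sp3 ✓
C4: sp
C5: sp
C6: sp2
C7: sp2
C8: sp2
C9: sp2
C10: sp3 ✓
C11: sp3 ✓
3 carbons are sp3.

3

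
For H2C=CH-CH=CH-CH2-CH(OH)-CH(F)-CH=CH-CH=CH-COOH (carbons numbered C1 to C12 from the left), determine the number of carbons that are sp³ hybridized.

3

C1: sp2
C2: sp2
C3: sp2
C4: sp2
C5: sp3 ✓
C6: sp3 ✓
C7: sp3 ✓
C8: sp2
C9: sp2
C10: sp2
C11: sp2
C12: sp2
C5, C6, C7 → 3 sp3 carbons.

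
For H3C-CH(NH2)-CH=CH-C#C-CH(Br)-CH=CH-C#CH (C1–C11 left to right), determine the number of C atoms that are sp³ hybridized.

C1: sp3 ✓
C2: sp3 ✓
C3: sp2
C4: sp2
C5: sp
C6: sp
C7: sp3 ✓
C8: sp2
C9: sp2
C10: sp
C11: sp
C1, C2, C7 → 3 sp3 carbons.

3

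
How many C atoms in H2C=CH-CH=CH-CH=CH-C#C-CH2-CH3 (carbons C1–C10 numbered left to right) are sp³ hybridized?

2

C1: sp2
C2: sp2
C3: sp2
C4: sp2
C5: sp2
C6: sp2
C7: sp
C8: sp
C9: sp3 ✓
C10: sp3 ✓
C9, C10 → 2 sp3 carbons.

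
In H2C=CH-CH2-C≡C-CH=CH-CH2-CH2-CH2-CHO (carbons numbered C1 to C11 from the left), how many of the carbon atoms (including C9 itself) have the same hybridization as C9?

C9 is sp3 (only σ bonds).
C1: sp2
C2: sp2
C3: sp3 ✓
C4: sp
C5: sp
C6: sp2
C7: sp2
C8: sp3 ✓
C9: sp3 ✓
C10: sp3 ✓
C11: sp2
4 carbons are sp3.

4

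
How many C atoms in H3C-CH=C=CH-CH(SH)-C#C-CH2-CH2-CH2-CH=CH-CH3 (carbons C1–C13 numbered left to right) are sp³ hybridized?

6

C1: sp3 ✓
C2: sp2
C3: sp
C4: sp2
C5: sp3 ✓
C6: sp
C7: sp
C8: sp3 ✓
C9: sp3 ✓
C10: sp3 ✓
C11: sp2
C12: sp2
C13: sp3 ✓
C1, C5, C8, C9, C10, C13 → 6 sp3 carbons.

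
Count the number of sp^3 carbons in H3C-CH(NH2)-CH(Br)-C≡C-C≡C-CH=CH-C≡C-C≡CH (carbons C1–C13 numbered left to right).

3

C1: sp3 ✓
C2: sp3 ✓
C3: sp3 ✓
C4: sp
C5: sp
C6: sp
C7: sp
C8: sp2
C9: sp2
C10: sp
C11: sp
C12: sp
C13: sp
C1, C2, C3 → 3 sp3 carbons.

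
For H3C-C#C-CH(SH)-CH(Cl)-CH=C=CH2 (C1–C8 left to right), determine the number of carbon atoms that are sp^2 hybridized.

C1: sp3
C2: sp
C3: sp
C4: sp3
C5: sp3
C6: sp2 ✓
C7: sp
C8: sp2 ✓
C6, C8 → 2 sp2 carbons.

2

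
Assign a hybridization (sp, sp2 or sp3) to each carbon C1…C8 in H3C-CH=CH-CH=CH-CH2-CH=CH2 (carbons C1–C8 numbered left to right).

C1 sp3, C2 sp2, C3 sp2, C4 sp2, C5 sp2, C6 sp3, C7 sp2, C8 sp2

C1: 4 σ bonds; 4 regions of electron density → sp3.
C2 (3 σ bonds, plus one π bond) has steric number 3: sp2.
C3: 3 σ bonds, plus one π bond — 3 electron domains, sp2.
C4 carries 3 σ bonds, plus one π bond, giving a steric number of 3, so it is sp2.
C5 is sp2: 3 σ bonds, plus one π bond, 3 electron-density regions.
C6 (4 σ bonds) has steric number 4: sp3.
C7 is sp2: 3 σ bonds, plus one π bond, 3 electron-density regions.
C8 carries 3 σ bonds, plus one π bond, giving a steric number of 3, so it is sp2.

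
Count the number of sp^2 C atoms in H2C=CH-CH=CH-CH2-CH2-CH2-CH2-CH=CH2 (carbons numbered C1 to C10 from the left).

6

C1: sp2 ✓
C2: sp2 ✓
C3: sp2 ✓
C4: sp2 ✓
C5: sp3
C6: sp3
C7: sp3
C8: sp3
C9: sp2 ✓
C10: sp2 ✓
C1, C2, C3, C4, C9, C10 → 6 sp2 carbons.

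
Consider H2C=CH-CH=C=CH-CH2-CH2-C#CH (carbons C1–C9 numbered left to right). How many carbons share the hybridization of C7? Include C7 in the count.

2

C7 is sp3 (only σ bonds).
C1: sp2
C2: sp2
C3: sp2
C4: sp
C5: sp2
C6: sp3 ✓
C7: sp3 ✓
C8: sp
C9: sp
2 carbons are sp3.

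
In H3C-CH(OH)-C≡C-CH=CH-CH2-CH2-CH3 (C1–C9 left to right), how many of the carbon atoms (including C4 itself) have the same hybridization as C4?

C4 is sp (two π bonds).
C1: sp3
C2: sp3
C3: sp ✓
C4: sp ✓
C5: sp2
C6: sp2
C7: sp3
C8: sp3
C9: sp3
2 carbons are sp.

2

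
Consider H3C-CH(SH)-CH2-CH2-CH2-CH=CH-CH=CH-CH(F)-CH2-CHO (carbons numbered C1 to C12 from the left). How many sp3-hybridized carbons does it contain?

C1: sp3 ✓
C2: sp3 ✓
C3: sp3 ✓
C4: sp3 ✓
C5: sp3 ✓
C6: sp2
C7: sp2
C8: sp2
C9: sp2
C10: sp3 ✓
C11: sp3 ✓
C12: sp2
C1, C2, C3, C4, C5, C10, C11 → 7 sp3 carbons.

7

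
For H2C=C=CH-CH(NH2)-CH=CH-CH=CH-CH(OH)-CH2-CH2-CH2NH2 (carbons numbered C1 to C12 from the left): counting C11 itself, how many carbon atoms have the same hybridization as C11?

C11 is sp3 (only σ bonds).
C1: sp2
C2: sp
C3: sp2
C4: sp3 ✓
C5: sp2
C6: sp2
C7: sp2
C8: sp2
C9: sp3 ✓
C10: sp3 ✓
C11: sp3 ✓
C12: sp3 ✓
5 carbons are sp3.

5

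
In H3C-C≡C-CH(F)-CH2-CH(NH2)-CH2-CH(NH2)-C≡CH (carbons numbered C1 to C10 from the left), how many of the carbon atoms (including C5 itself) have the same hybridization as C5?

C5 is sp3 (only σ bonds).
C1: sp3 ✓
C2: sp
C3: sp
C4: sp3 ✓
C5: sp3 ✓
C6: sp3 ✓
C7: sp3 ✓
C8: sp3 ✓
C9: sp
C10: sp
6 carbons are sp3.

6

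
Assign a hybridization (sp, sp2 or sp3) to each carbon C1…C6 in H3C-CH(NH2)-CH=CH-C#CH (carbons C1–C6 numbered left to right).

C1 sp3, C2 sp3, C3 sp2, C4 sp2, C5 sp, C6 sp

C1: 4 σ bonds — 4 electron domains, sp3.
C2 carries 4 σ bonds, giving a steric number of 4, so it is sp3.
C3: 3 σ bonds, plus one π bond; 3 regions of electron density → sp2.
C4 — 3 σ bonds, plus one π bond. Steric number 3, so sp2.
C5: 2 σ bonds, plus two π bonds; 2 regions of electron density → sp.
C6 is sp: 2 σ bonds, plus two π bonds, 2 electron-density regions.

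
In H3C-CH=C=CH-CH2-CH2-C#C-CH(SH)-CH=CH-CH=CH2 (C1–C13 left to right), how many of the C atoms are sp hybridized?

3

C1: sp3
C2: sp2
C3: sp ✓
C4: sp2
C5: sp3
C6: sp3
C7: sp ✓
C8: sp ✓
C9: sp3
C10: sp2
C11: sp2
C12: sp2
C13: sp2
C3, C7, C8 → 3 sp carbons.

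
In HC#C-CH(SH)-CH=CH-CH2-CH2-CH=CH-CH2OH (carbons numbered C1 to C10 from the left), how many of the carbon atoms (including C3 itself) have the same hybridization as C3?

4

C3 is sp3 (only σ bonds).
C1: sp
C2: sp
C3: sp3 ✓
C4: sp2
C5: sp2
C6: sp3 ✓
C7: sp3 ✓
C8: sp2
C9: sp2
C10: sp3 ✓
4 carbons are sp3.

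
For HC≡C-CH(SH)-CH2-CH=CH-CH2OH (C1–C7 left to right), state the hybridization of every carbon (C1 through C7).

C1: 2 σ bonds, plus two π bonds; 2 regions of electron density → sp.
C2 is sp: 2 σ bonds, plus two π bonds, 2 electron-density regions.
C3 (4 σ bonds) has steric number 4: sp3.
C4: 4 σ bonds — 4 electron domains, sp3.
C5: 3 σ bonds, plus one π bond — 3 electron domains, sp2.
C6 (3 σ bonds, plus one π bond) has steric number 3: sp2.
C7 has 4 σ bonds: steric number 4 → sp3.

C1 sp, C2 sp, C3 sp3, C4 sp3, C5 sp2, C6 sp2, C7 sp3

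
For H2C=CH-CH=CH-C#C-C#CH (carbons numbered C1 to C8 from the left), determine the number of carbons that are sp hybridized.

4

C1: sp2
C2: sp2
C3: sp2
C4: sp2
C5: sp ✓
C6: sp ✓
C7: sp ✓
C8: sp ✓
C5, C6, C7, C8 → 4 sp carbons.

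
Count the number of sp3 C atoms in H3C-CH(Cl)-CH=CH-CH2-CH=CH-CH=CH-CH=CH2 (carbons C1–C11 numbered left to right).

3

C1: sp3 ✓
C2: sp3 ✓
C3: sp2
C4: sp2
C5: sp3 ✓
C6: sp2
C7: sp2
C8: sp2
C9: sp2
C10: sp2
C11: sp2
C1, C2, C5 → 3 sp3 carbons.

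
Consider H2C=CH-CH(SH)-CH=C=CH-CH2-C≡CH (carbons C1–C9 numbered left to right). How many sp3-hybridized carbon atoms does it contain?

C1: sp2
C2: sp2
C3: sp3 ✓
C4: sp2
C5: sp
C6: sp2
C7: sp3 ✓
C8: sp
C9: sp
C3, C7 → 2 sp3 carbons.

2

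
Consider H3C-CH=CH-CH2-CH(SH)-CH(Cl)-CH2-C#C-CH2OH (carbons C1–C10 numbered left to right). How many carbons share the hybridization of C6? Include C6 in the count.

6

C6 is sp3 (only σ bonds).
C1: sp3 ✓
C2: sp2
C3: sp2
C4: sp3 ✓
C5: sp3 ✓
C6: sp3 ✓
C7: sp3 ✓
C8: sp
C9: sp
C10: sp3 ✓
6 carbons are sp3.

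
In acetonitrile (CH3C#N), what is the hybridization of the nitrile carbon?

The nitrile carbon has 2 σ bonds, plus two π bonds: steric number 2 → sp.

sp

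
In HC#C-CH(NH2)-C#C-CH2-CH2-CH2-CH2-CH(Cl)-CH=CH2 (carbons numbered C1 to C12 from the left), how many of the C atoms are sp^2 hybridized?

C1: sp
C2: sp
C3: sp3
C4: sp
C5: sp
C6: sp3
C7: sp3
C8: sp3
C9: sp3
C10: sp3
C11: sp2 ✓
C12: sp2 ✓
C11, C12 → 2 sp2 carbons.

2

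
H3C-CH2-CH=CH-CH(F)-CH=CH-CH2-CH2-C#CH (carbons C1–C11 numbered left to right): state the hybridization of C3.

sp²

C3: 3 σ bonds, plus one π bond; 3 regions of electron density → sp2.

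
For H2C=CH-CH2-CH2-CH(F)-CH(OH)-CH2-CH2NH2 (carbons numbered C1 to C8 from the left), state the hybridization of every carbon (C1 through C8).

C1 sp2, C2 sp2, C3 sp3, C4 sp3, C5 sp3, C6 sp3, C7 sp3, C8 sp3

C1 (3 σ bonds, plus one π bond) has steric number 3: sp2.
C2 (3 σ bonds, plus one π bond) has steric number 3: sp2.
C3 carries 4 σ bonds, giving a steric number of 4, so it is sp3.
C4 — 4 σ bonds. Steric number 4, so sp3.
C5 has 4 σ bonds: steric number 4 → sp3.
C6 carries 4 σ bonds, giving a steric number of 4, so it is sp3.
C7: 4 σ bonds — 4 electron domains, sp3.
C8 is sp3: 4 σ bonds, 4 electron-density regions.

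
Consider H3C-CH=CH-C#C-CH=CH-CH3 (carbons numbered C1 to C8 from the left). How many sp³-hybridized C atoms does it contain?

2

C1: sp3 ✓
C2: sp2
C3: sp2
C4: sp
C5: sp
C6: sp2
C7: sp2
C8: sp3 ✓
C1, C8 → 2 sp3 carbons.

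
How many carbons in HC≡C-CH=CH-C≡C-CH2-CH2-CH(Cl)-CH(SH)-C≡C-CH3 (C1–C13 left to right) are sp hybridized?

C1: sp ✓
C2: sp ✓
C3: sp2
C4: sp2
C5: sp ✓
C6: sp ✓
C7: sp3
C8: sp3
C9: sp3
C10: sp3
C11: sp ✓
C12: sp ✓
C13: sp3
C1, C2, C5, C6, C11, C12 → 6 sp carbons.

6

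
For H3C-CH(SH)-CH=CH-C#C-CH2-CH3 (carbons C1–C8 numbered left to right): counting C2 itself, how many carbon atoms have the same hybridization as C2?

C2 is sp3 (only σ bonds).
C1: sp3 ✓
C2: sp3 ✓
C3: sp2
C4: sp2
C5: sp
C6: sp
C7: sp3 ✓
C8: sp3 ✓
4 carbons are sp3.

4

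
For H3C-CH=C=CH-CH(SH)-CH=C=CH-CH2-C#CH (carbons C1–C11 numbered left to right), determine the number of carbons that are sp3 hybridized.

C1: sp3 ✓
C2: sp2
C3: sp
C4: sp2
C5: sp3 ✓
C6: sp2
C7: sp
C8: sp2
C9: sp3 ✓
C10: sp
C11: sp
C1, C5, C9 → 3 sp3 carbons.

3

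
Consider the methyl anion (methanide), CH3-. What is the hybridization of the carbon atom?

Three σ bonds + one lone pair = steric number 4 → sp3, pyramidal.

sp³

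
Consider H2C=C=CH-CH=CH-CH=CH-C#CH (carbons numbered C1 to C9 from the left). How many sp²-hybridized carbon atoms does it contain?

C1: sp2 ✓
C2: sp
C3: sp2 ✓
C4: sp2 ✓
C5: sp2 ✓
C6: sp2 ✓
C7: sp2 ✓
C8: sp
C9: sp
C1, C3, C4, C5, C6, C7 → 6 sp2 carbons.

6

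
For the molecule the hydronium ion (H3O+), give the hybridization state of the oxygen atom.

sp³

Three σ bonds + one lone pair = steric number 4 → sp3.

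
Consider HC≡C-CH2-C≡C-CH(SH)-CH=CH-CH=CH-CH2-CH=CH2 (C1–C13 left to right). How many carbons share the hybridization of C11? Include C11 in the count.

3

C11 is sp3 (only σ bonds).
C1: sp
C2: sp
C3: sp3 ✓
C4: sp
C5: sp
C6: sp3 ✓
C7: sp2
C8: sp2
C9: sp2
C10: sp2
C11: sp3 ✓
C12: sp2
C13: sp2
3 carbons are sp3.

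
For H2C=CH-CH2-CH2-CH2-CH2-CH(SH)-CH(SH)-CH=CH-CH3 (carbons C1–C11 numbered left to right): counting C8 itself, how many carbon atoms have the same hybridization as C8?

C8 is sp3 (only σ bonds).
C1: sp2
C2: sp2
C3: sp3 ✓
C4: sp3 ✓
C5: sp3 ✓
C6: sp3 ✓
C7: sp3 ✓
C8: sp3 ✓
C9: sp2
C10: sp2
C11: sp3 ✓
7 carbons are sp3.

7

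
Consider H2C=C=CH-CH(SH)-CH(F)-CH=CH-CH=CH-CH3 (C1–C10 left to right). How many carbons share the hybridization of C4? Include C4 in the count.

3

C4 is sp3 (only σ bonds).
C1: sp2
C2: sp
C3: sp2
C4: sp3 ✓
C5: sp3 ✓
C6: sp2
C7: sp2
C8: sp2
C9: sp2
C10: sp3 ✓
3 carbons are sp3.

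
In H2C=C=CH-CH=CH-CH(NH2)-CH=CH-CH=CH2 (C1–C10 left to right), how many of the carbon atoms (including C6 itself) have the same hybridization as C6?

1

C6 is sp3 (only σ bonds).
C1: sp2
C2: sp
C3: sp2
C4: sp2
C5: sp2
C6: sp3 ✓
C7: sp2
C8: sp2
C9: sp2
C10: sp2
1 carbon is sp3.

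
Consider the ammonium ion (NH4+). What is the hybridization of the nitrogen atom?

sp^3

Four σ bonds, no lone pair → sp3, tetrahedral.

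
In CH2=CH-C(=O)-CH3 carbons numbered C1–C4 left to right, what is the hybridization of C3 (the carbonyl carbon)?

sp2

C3 (the carbonyl carbon) is sp2: 3 σ bonds, plus one π bond, 3 electron-density regions.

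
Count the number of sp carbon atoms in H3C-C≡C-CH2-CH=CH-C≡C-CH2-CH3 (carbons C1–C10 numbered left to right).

C1: sp3
C2: sp ✓
C3: sp ✓
C4: sp3
C5: sp2
C6: sp2
C7: sp ✓
C8: sp ✓
C9: sp3
C10: sp3
C2, C3, C7, C8 → 4 sp carbons.

4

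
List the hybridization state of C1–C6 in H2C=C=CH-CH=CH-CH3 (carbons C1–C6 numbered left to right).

C1 is sp2: 3 σ bonds, plus one π bond, 3 electron-density regions.
C2: 2 σ bonds, plus two π bonds — 2 electron domains, sp.
C3 (3 σ bonds, plus one π bond) has steric number 3: sp2.
C4 has 3 σ bonds, plus one π bond: steric number 3 → sp2.
C5: 3 σ bonds, plus one π bond; 3 regions of electron density → sp2.
C6: 4 σ bonds; 4 regions of electron density → sp3.

C1 sp2, C2 sp, C3 sp2, C4 sp2, C5 sp2, C6 sp3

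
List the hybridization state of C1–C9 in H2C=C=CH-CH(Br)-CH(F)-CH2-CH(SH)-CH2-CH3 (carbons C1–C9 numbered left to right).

C1 sp2, C2 sp, C3 sp2, C4 sp3, C5 sp3, C6 sp3, C7 sp3, C8 sp3, C9 sp3

C1 has 3 σ bonds, plus one π bond: steric number 3 → sp2.
C2 is sp: 2 σ bonds, plus two π bonds, 2 electron-density regions.
C3 (3 σ bonds, plus one π bond) has steric number 3: sp2.
C4 is sp3: 4 σ bonds, 4 electron-density regions.
C5: 4 σ bonds — 4 electron domains, sp3.
C6 is sp3: 4 σ bonds, 4 electron-density regions.
C7 (4 σ bonds) has steric number 4: sp3.
C8 — 4 σ bonds. Steric number 4, so sp3.
C9 is sp3: 4 σ bonds, 4 electron-density regions.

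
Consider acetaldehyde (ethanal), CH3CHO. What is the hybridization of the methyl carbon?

The methyl carbon has 4 σ bonds: steric number 4 → sp3.

sp^3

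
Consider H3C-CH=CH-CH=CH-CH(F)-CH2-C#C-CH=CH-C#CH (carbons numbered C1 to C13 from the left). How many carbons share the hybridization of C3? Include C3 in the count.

6

C3 is sp2 (one π bond).
C1: sp3
C2: sp2 ✓
C3: sp2 ✓
C4: sp2 ✓
C5: sp2 ✓
C6: sp3
C7: sp3
C8: sp
C9: sp
C10: sp2 ✓
C11: sp2 ✓
C12: sp
C13: sp
6 carbons are sp2.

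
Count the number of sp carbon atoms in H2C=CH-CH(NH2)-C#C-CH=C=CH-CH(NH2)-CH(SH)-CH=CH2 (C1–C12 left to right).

C1: sp2
C2: sp2
C3: sp3
C4: sp ✓
C5: sp ✓
C6: sp2
C7: sp ✓
C8: sp2
C9: sp3
C10: sp3
C11: sp2
C12: sp2
C4, C5, C7 → 3 sp carbons.

3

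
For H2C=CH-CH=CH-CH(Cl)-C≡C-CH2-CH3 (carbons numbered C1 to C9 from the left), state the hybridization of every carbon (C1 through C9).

C1: 3 σ bonds, plus one π bond — 3 electron domains, sp2.
C2 carries 3 σ bonds, plus one π bond, giving a steric number of 3, so it is sp2.
C3 — 3 σ bonds, plus one π bond. Steric number 3, so sp2.
C4 (3 σ bonds, plus one π bond) has steric number 3: sp2.
C5 (4 σ bonds) has steric number 4: sp3.
C6 has 2 σ bonds, plus two π bonds: steric number 2 → sp.
C7 carries 2 σ bonds, plus two π bonds, giving a steric number of 2, so it is sp.
C8: 4 σ bonds — 4 electron domains, sp3.
C9 is sp3: 4 σ bonds, 4 electron-density regions.

C1 sp2, C2 sp2, C3 sp2, C4 sp2, C5 sp3, C6 sp, C7 sp, C8 sp3, C9 sp3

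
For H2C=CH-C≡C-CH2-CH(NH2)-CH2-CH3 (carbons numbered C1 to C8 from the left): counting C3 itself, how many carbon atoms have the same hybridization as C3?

2

C3 is sp (two π bonds).
C1: sp2
C2: sp2
C3: sp ✓
C4: sp ✓
C5: sp3
C6: sp3
C7: sp3
C8: sp3
2 carbons are sp.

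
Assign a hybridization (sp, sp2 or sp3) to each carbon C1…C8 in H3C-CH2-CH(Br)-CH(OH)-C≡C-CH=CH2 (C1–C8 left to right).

C1 sp3, C2 sp3, C3 sp3, C4 sp3, C5 sp, C6 sp, C7 sp2, C8 sp2

C1 has 4 σ bonds: steric number 4 → sp3.
C2 carries 4 σ bonds, giving a steric number of 4, so it is sp3.
C3 has 4 σ bonds: steric number 4 → sp3.
C4 — 4 σ bonds. Steric number 4, so sp3.
C5: 2 σ bonds, plus two π bonds; 2 regions of electron density → sp.
C6: 2 σ bonds, plus two π bonds — 2 electron domains, sp.
C7: 3 σ bonds, plus one π bond; 3 regions of electron density → sp2.
C8 has 3 σ bonds, plus one π bond: steric number 3 → sp2.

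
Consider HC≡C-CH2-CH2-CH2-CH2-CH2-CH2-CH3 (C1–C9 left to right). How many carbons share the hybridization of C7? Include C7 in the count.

7

C7 is sp3 (only σ bonds).
C1: sp
C2: sp
C3: sp3 ✓
C4: sp3 ✓
C5: sp3 ✓
C6: sp3 ✓
C7: sp3 ✓
C8: sp3 ✓
C9: sp3 ✓
7 carbons are sp3.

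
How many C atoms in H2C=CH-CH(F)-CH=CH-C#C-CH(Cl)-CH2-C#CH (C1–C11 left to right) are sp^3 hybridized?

C1: sp2
C2: sp2
C3: sp3 ✓
C4: sp2
C5: sp2
C6: sp
C7: sp
C8: sp3 ✓
C9: sp3 ✓
C10: sp
C11: sp
C3, C8, C9 → 3 sp3 carbons.

3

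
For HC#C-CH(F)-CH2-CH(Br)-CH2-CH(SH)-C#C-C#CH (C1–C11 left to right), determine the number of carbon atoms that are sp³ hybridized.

5

C1: sp
C2: sp
C3: sp3 ✓
C4: sp3 ✓
C5: sp3 ✓
C6: sp3 ✓
C7: sp3 ✓
C8: sp
C9: sp
C10: sp
C11: sp
C3, C4, C5, C6, C7 → 5 sp3 carbons.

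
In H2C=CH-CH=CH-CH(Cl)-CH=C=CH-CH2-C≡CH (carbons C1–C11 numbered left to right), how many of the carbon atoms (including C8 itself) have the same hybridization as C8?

6

C8 is sp2 (one π bond).
C1: sp2 ✓
C2: sp2 ✓
C3: sp2 ✓
C4: sp2 ✓
C5: sp3
C6: sp2 ✓
C7: sp
C8: sp2 ✓
C9: sp3
C10: sp
C11: sp
6 carbons are sp2.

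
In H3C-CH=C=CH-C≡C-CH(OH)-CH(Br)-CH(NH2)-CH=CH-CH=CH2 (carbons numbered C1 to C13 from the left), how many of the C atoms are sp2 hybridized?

6

C1: sp3
C2: sp2 ✓
C3: sp
C4: sp2 ✓
C5: sp
C6: sp
C7: sp3
C8: sp3
C9: sp3
C10: sp2 ✓
C11: sp2 ✓
C12: sp2 ✓
C13: sp2 ✓
C2, C4, C10, C11, C12, C13 → 6 sp2 carbons.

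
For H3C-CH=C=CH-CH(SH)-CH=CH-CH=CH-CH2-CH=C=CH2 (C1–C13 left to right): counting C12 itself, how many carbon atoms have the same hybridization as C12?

C12 is sp (two π bonds).
C1: sp3
C2: sp2
C3: sp ✓
C4: sp2
C5: sp3
C6: sp2
C7: sp2
C8: sp2
C9: sp2
C10: sp3
C11: sp2
C12: sp ✓
C13: sp2
2 carbons are sp.

2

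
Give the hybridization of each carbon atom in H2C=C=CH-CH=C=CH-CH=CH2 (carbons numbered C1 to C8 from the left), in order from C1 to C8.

C1 sp2, C2 sp, C3 sp2, C4 sp2, C5 sp, C6 sp2, C7 sp2, C8 sp2

C1 (3 σ bonds, plus one π bond) has steric number 3: sp2.
C2 — 2 σ bonds, plus two π bonds. Steric number 2, so sp.
C3 is sp2: 3 σ bonds, plus one π bond, 3 electron-density regions.
C4 carries 3 σ bonds, plus one π bond, giving a steric number of 3, so it is sp2.
C5 (2 σ bonds, plus two π bonds) has steric number 2: sp.
C6 carries 3 σ bonds, plus one π bond, giving a steric number of 3, so it is sp2.
C7 carries 3 σ bonds, plus one π bond, giving a steric number of 3, so it is sp2.
C8: 3 σ bonds, plus one π bond; 3 regions of electron density → sp2.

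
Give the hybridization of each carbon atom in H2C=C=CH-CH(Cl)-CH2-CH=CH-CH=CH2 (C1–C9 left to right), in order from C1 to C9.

C1: 3 σ bonds, plus one π bond; 3 regions of electron density → sp2.
C2 is sp: 2 σ bonds, plus two π bonds, 2 electron-density regions.
C3: 3 σ bonds, plus one π bond — 3 electron domains, sp2.
C4 (4 σ bonds) has steric number 4: sp3.
C5 carries 4 σ bonds, giving a steric number of 4, so it is sp3.
C6 carries 3 σ bonds, plus one π bond, giving a steric number of 3, so it is sp2.
C7 is sp2: 3 σ bonds, plus one π bond, 3 electron-density regions.
C8 is sp2: 3 σ bonds, plus one π bond, 3 electron-density regions.
C9 carries 3 σ bonds, plus one π bond, giving a steric number of 3, so it is sp2.

C1 sp2, C2 sp, C3 sp2, C4 sp3, C5 sp3, C6 sp2, C7 sp2, C8 sp2, C9 sp2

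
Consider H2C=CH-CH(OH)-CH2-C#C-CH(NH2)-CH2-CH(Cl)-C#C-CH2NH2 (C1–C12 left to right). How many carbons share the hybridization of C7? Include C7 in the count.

C7 is sp3 (only σ bonds).
C1: sp2
C2: sp2
C3: sp3 ✓
C4: sp3 ✓
C5: sp
C6: sp
C7: sp3 ✓
C8: sp3 ✓
C9: sp3 ✓
C10: sp
C11: sp
C12: sp3 ✓
6 carbons are sp3.

6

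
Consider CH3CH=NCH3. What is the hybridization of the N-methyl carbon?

The N-methyl carbon has 4 σ bonds: steric number 4 → sp3.

sp3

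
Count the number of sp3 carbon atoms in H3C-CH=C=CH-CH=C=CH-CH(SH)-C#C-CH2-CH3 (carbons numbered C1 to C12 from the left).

C1: sp3 ✓
C2: sp2
C3: sp
C4: sp2
C5: sp2
C6: sp
C7: sp2
C8: sp3 ✓
C9: sp
C10: sp
C11: sp3 ✓
C12: sp3 ✓
C1, C8, C11, C12 → 4 sp3 carbons.

4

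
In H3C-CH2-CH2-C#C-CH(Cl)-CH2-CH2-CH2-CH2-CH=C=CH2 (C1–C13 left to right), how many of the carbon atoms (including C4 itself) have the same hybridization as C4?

3

C4 is sp (two π bonds).
C1: sp3
C2: sp3
C3: sp3
C4: sp ✓
C5: sp ✓
C6: sp3
C7: sp3
C8: sp3
C9: sp3
C10: sp3
C11: sp2
C12: sp ✓
C13: sp2
3 carbons are sp.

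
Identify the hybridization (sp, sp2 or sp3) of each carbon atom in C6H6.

Every ring carbon has three σ bonds and contributes one p electron to the aromatic π system.

sp²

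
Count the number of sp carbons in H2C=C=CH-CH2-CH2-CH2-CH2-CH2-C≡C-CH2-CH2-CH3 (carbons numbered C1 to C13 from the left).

C1: sp2
C2: sp ✓
C3: sp2
C4: sp3
C5: sp3
C6: sp3
C7: sp3
C8: sp3
C9: sp ✓
C10: sp ✓
C11: sp3
C12: sp3
C13: sp3
C2, C9, C10 → 3 sp carbons.

3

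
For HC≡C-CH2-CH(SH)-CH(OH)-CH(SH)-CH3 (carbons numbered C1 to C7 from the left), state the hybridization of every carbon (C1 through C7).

C1 — 2 σ bonds, plus two π bonds. Steric number 2, so sp.
C2 is sp: 2 σ bonds, plus two π bonds, 2 electron-density regions.
C3 has 4 σ bonds: steric number 4 → sp3.
C4: 4 σ bonds — 4 electron domains, sp3.
C5 has 4 σ bonds: steric number 4 → sp3.
C6: 4 σ bonds; 4 regions of electron density → sp3.
C7: 4 σ bonds; 4 regions of electron density → sp3.

C1 sp, C2 sp, C3 sp3, C4 sp3, C5 sp3, C6 sp3, C7 sp3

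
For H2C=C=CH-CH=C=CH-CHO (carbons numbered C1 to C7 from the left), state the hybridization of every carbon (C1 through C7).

C1: 3 σ bonds, plus one π bond — 3 electron domains, sp2.
C2 has 2 σ bonds, plus two π bonds: steric number 2 → sp.
C3 has 3 σ bonds, plus one π bond: steric number 3 → sp2.
C4 (3 σ bonds, plus one π bond) has steric number 3: sp2.
C5: 2 σ bonds, plus two π bonds — 2 electron domains, sp.
C6 carries 3 σ bonds, plus one π bond, giving a steric number of 3, so it is sp2.
C7 has 3 σ bonds, plus one π bond: steric number 3 → sp2.

C1 sp2, C2 sp, C3 sp2, C4 sp2, C5 sp, C6 sp2, C7 sp2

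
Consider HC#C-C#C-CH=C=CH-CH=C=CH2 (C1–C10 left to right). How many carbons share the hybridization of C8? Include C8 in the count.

C8 is sp2 (one π bond).
C1: sp
C2: sp
C3: sp
C4: sp
C5: sp2 ✓
C6: sp
C7: sp2 ✓
C8: sp2 ✓
C9: sp
C10: sp2 ✓
4 carbons are sp2.

4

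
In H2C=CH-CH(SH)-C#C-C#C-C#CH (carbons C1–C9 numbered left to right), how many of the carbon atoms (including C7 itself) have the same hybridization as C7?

C7 is sp (two π bonds).
C1: sp2
C2: sp2
C3: sp3
C4: sp ✓
C5: sp ✓
C6: sp ✓
C7: sp ✓
C8: sp ✓
C9: sp ✓
6 carbons are sp.

6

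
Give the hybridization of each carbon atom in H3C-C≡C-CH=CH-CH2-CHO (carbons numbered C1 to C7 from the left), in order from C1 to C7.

C1 carries 4 σ bonds, giving a steric number of 4, so it is sp3.
C2 is sp: 2 σ bonds, plus two π bonds, 2 electron-density regions.
C3 has 2 σ bonds, plus two π bonds: steric number 2 → sp.
C4: 3 σ bonds, plus one π bond; 3 regions of electron density → sp2.
C5 carries 3 σ bonds, plus one π bond, giving a steric number of 3, so it is sp2.
C6: 4 σ bonds; 4 regions of electron density → sp3.
C7 (3 σ bonds, plus one π bond) has steric number 3: sp2.

C1 sp3, C2 sp, C3 sp, C4 sp2, C5 sp2, C6 sp3, C7 sp2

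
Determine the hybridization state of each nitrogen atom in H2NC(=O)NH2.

Both N lone pairs are conjugated with the C=O; planar sp2.

sp²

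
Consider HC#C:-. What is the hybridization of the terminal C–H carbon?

sp

The terminal C–H carbon (2 σ bonds, plus two π bonds) has steric number 2: sp.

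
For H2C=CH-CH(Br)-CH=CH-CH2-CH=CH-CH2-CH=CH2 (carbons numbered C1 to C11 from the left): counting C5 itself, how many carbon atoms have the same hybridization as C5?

C5 is sp2 (one π bond).
C1: sp2 ✓
C2: sp2 ✓
C3: sp3
C4: sp2 ✓
C5: sp2 ✓
C6: sp3
C7: sp2 ✓
C8: sp2 ✓
C9: sp3
C10: sp2 ✓
C11: sp2 ✓
8 carbons are sp2.

8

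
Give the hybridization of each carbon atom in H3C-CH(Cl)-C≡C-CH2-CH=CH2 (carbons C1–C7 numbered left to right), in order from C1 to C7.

C1 is sp3: 4 σ bonds, 4 electron-density regions.
C2: 4 σ bonds — 4 electron domains, sp3.
C3: 2 σ bonds, plus two π bonds — 2 electron domains, sp.
C4 has 2 σ bonds, plus two π bonds: steric number 2 → sp.
C5 carries 4 σ bonds, giving a steric number of 4, so it is sp3.
C6: 3 σ bonds, plus one π bond; 3 regions of electron density → sp2.
C7 is sp2: 3 σ bonds, plus one π bond, 3 electron-density regions.

C1 sp3, C2 sp3, C3 sp, C4 sp, C5 sp3, C6 sp2, C7 sp2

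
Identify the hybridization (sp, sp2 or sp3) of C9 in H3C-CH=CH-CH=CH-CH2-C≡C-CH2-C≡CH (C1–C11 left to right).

sp^3

C9 is sp3: 4 σ bonds, 4 electron-density regions.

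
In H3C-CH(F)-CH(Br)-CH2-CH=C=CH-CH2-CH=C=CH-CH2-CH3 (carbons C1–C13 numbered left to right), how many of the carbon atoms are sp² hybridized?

C1: sp3
C2: sp3
C3: sp3
C4: sp3
C5: sp2 ✓
C6: sp
C7: sp2 ✓
C8: sp3
C9: sp2 ✓
C10: sp
C11: sp2 ✓
C12: sp3
C13: sp3
C5, C7, C9, C11 → 4 sp2 carbons.

4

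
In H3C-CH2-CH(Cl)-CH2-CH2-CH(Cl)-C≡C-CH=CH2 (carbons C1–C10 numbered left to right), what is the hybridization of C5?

C5 carries 4 σ bonds, giving a steric number of 4, so it is sp3.

sp^3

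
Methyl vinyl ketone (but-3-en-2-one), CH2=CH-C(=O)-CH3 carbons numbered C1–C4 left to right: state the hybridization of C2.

sp2

C2 carries 3 σ bonds, plus one π bond, giving a steric number of 3, so it is sp2.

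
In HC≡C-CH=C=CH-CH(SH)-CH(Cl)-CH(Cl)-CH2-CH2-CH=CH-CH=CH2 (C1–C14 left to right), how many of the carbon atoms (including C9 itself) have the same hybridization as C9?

C9 is sp3 (only σ bonds).
C1: sp
C2: sp
C3: sp2
C4: sp
C5: sp2
C6: sp3 ✓
C7: sp3 ✓
C8: sp3 ✓
C9: sp3 ✓
C10: sp3 ✓
C11: sp2
C12: sp2
C13: sp2
C14: sp2
5 carbons are sp3.

5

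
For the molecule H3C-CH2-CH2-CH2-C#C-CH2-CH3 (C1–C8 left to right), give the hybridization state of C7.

C7 is sp3: 4 σ bonds, 4 electron-density regions.

sp3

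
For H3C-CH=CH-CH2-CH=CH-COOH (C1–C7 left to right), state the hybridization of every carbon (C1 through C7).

C1 sp3, C2 sp2, C3 sp2, C4 sp3, C5 sp2, C6 sp2, C7 sp2

C1: 4 σ bonds; 4 regions of electron density → sp3.
C2: 3 σ bonds, plus one π bond — 3 electron domains, sp2.
C3 (3 σ bonds, plus one π bond) has steric number 3: sp2.
C4 carries 4 σ bonds, giving a steric number of 4, so it is sp3.
C5 is sp2: 3 σ bonds, plus one π bond, 3 electron-density regions.
C6 — 3 σ bonds, plus one π bond. Steric number 3, so sp2.
C7 has 3 σ bonds, plus one π bond: steric number 3 → sp2.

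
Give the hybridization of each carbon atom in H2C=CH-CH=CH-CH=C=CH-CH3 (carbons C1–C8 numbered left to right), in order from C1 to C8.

C1 is sp2: 3 σ bonds, plus one π bond, 3 electron-density regions.
C2 (3 σ bonds, plus one π bond) has steric number 3: sp2.
C3 (3 σ bonds, plus one π bond) has steric number 3: sp2.
C4 carries 3 σ bonds, plus one π bond, giving a steric number of 3, so it is sp2.
C5 (3 σ bonds, plus one π bond) has steric number 3: sp2.
C6 (2 σ bonds, plus two π bonds) has steric number 2: sp.
C7: 3 σ bonds, plus one π bond — 3 electron domains, sp2.
C8 is sp3: 4 σ bonds, 4 electron-density regions.

C1 sp2, C2 sp2, C3 sp2, C4 sp2, C5 sp2, C6 sp, C7 sp2, C8 sp3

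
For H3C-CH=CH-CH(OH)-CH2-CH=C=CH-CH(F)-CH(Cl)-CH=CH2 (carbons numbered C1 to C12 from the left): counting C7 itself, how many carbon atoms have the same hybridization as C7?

1

C7 is sp (two π bonds).
C1: sp3
C2: sp2
C3: sp2
C4: sp3
C5: sp3
C6: sp2
C7: sp ✓
C8: sp2
C9: sp3
C10: sp3
C11: sp2
C12: sp2
1 carbon is sp.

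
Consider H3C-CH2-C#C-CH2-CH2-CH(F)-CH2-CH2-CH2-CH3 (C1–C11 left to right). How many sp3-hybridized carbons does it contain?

C1: sp3 ✓
C2: sp3 ✓
C3: sp
C4: sp
C5: sp3 ✓
C6: sp3 ✓
C7: sp3 ✓
C8: sp3 ✓
C9: sp3 ✓
C10: sp3 ✓
C11: sp3 ✓
C1, C2, C5, C6, C7, C8, C9, C10, C11 → 9 sp3 carbons.

9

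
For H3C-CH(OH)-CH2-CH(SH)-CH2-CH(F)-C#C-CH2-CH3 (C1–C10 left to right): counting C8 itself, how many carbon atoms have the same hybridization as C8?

2

C8 is sp (two π bonds).
C1: sp3
C2: sp3
C3: sp3
C4: sp3
C5: sp3
C6: sp3
C7: sp ✓
C8: sp ✓
C9: sp3
C10: sp3
2 carbons are sp.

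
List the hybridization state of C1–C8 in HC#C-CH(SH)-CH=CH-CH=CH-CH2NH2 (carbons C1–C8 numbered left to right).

C1: 2 σ bonds, plus two π bonds — 2 electron domains, sp.
C2 — 2 σ bonds, plus two π bonds. Steric number 2, so sp.
C3 — 4 σ bonds. Steric number 4, so sp3.
C4 has 3 σ bonds, plus one π bond: steric number 3 → sp2.
C5 carries 3 σ bonds, plus one π bond, giving a steric number of 3, so it is sp2.
C6 is sp2: 3 σ bonds, plus one π bond, 3 electron-density regions.
C7: 3 σ bonds, plus one π bond — 3 electron domains, sp2.
C8 is sp3: 4 σ bonds, 4 electron-density regions.

C1 sp, C2 sp, C3 sp3, C4 sp2, C5 sp2, C6 sp2, C7 sp2, C8 sp3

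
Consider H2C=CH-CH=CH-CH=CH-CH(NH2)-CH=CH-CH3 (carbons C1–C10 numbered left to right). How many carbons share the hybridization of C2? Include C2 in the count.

8

C2 is sp2 (one π bond).
C1: sp2 ✓
C2: sp2 ✓
C3: sp2 ✓
C4: sp2 ✓
C5: sp2 ✓
C6: sp2 ✓
C7: sp3
C8: sp2 ✓
C9: sp2 ✓
C10: sp3
8 carbons are sp2.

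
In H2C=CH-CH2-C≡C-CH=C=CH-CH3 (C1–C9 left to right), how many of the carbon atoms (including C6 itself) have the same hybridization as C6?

C6 is sp2 (one π bond).
C1: sp2 ✓
C2: sp2 ✓
C3: sp3
C4: sp
C5: sp
C6: sp2 ✓
C7: sp
C8: sp2 ✓
C9: sp3
4 carbons are sp2.

4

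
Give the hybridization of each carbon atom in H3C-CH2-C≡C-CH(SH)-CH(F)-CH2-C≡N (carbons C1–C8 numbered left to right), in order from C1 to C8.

C1 sp3, C2 sp3, C3 sp, C4 sp, C5 sp3, C6 sp3, C7 sp3, C8 sp

C1 — 4 σ bonds. Steric number 4, so sp3.
C2 — 4 σ bonds. Steric number 4, so sp3.
C3 — 2 σ bonds, plus two π bonds. Steric number 2, so sp.
C4 (2 σ bonds, plus two π bonds) has steric number 2: sp.
C5: 4 σ bonds; 4 regions of electron density → sp3.
C6 — 4 σ bonds. Steric number 4, so sp3.
C7 is sp3: 4 σ bonds, 4 electron-density regions.
C8 (2 σ bonds, plus two π bonds) has steric number 2: sp.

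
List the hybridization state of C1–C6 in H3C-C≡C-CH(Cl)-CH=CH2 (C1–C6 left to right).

C1 sp3, C2 sp, C3 sp, C4 sp3, C5 sp2, C6 sp2

C1: 4 σ bonds — 4 electron domains, sp3.
C2: 2 σ bonds, plus two π bonds — 2 electron domains, sp.
C3: 2 σ bonds, plus two π bonds; 2 regions of electron density → sp.
C4 carries 4 σ bonds, giving a steric number of 4, so it is sp3.
C5 has 3 σ bonds, plus one π bond: steric number 3 → sp2.
C6 has 3 σ bonds, plus one π bond: steric number 3 → sp2.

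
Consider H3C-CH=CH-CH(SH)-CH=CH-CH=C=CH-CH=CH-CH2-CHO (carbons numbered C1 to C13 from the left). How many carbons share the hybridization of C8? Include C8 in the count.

1

C8 is sp (two π bonds).
C1: sp3
C2: sp2
C3: sp2
C4: sp3
C5: sp2
C6: sp2
C7: sp2
C8: sp ✓
C9: sp2
C10: sp2
C11: sp2
C12: sp3
C13: sp2
1 carbon is sp.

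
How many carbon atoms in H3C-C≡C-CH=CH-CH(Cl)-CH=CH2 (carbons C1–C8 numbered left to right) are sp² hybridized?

4

C1: sp3
C2: sp
C3: sp
C4: sp2 ✓
C5: sp2 ✓
C6: sp3
C7: sp2 ✓
C8: sp2 ✓
C4, C5, C7, C8 → 4 sp2 carbons.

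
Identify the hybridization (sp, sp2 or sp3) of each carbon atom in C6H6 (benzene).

Every ring carbon has three σ bonds and contributes one p electron to the aromatic π system.

sp^2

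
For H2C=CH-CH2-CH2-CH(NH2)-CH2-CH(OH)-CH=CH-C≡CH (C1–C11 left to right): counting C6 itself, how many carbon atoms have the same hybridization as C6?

5

C6 is sp3 (only σ bonds).
C1: sp2
C2: sp2
C3: sp3 ✓
C4: sp3 ✓
C5: sp3 ✓
C6: sp3 ✓
C7: sp3 ✓
C8: sp2
C9: sp2
C10: sp
C11: sp
5 carbons are sp3.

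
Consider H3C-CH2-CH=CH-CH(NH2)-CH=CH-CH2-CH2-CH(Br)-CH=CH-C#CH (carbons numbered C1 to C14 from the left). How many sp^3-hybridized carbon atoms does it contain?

C1: sp3 ✓
C2: sp3 ✓
C3: sp2
C4: sp2
C5: sp3 ✓
C6: sp2
C7: sp2
C8: sp3 ✓
C9: sp3 ✓
C10: sp3 ✓
C11: sp2
C12: sp2
C13: sp
C14: sp
C1, C2, C5, C8, C9, C10 → 6 sp3 carbons.

6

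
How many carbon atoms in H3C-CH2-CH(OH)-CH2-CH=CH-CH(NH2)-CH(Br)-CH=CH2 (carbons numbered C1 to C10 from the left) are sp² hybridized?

C1: sp3
C2: sp3
C3: sp3
C4: sp3
C5: sp2 ✓
C6: sp2 ✓
C7: sp3
C8: sp3
C9: sp2 ✓
C10: sp2 ✓
C5, C6, C9, C10 → 4 sp2 carbons.

4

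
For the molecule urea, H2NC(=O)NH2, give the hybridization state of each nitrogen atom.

Both N lone pairs are conjugated with the C=O; planar sp2.

sp2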